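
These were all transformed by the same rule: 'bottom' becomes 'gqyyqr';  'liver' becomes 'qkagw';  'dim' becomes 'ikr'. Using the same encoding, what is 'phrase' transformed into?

The shift depends on letter class: consonant b→g is +5, but vowel o→q is +2. Vowels shift forward by 2 and consonants shift forward by 5.
For phrase: p(cons)+5=u, h(cons)+5=m, r(cons)+5=w, a(vowel)+2=c, s(cons)+5=x, e(vowel)+2=g.

umwcxg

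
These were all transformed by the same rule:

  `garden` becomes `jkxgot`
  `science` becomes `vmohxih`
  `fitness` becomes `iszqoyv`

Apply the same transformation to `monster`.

It's a Vigenère-style cipher with numeric key [3,10,6]: position i shifts by key[i mod 3].
Applying it to monster: m+3=p, o+10=y, n+6=t, s+3=v, t+10=d, e+6=k, r+3=u.

pytvdku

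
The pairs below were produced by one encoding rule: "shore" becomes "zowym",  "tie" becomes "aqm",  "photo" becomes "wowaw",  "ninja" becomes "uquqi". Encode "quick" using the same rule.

Vowels shift forward by 8 and consonants shift forward by 7.
Applying it to quick: q(cons)+7=x, u(vowel)+8=c, i(vowel)+8=q, c(cons)+7=j, k(cons)+7=r.

xcqjr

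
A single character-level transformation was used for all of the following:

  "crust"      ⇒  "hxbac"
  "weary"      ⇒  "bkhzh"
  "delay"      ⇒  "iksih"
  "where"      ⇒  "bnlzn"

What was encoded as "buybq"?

In crust: c→h is +5, r→x is +6, u→b is +7, s→a is +8 — the shift increases by 1 each position. Each letter shifts forward by (position + 5), i.e. 5, 6, 7, … — the shift grows by one for each successive letter.
Undoing it on buybq: b−5=w, u−6=o, y−7=r, b−8=t, q−9=h.

worth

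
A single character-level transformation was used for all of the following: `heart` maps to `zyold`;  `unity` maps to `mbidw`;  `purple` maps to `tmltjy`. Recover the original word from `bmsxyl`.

h(7)→z(25) and e(4)→y(24) fit y≡9x+14 (mod 26); the inverse of 9 mod 26 is 3. Treating letters as 0–25, the rule is x ↦ 9x + 14 (mod 26).
Decoding bmsxyl: b(1)→3·(1−14)≡13=n; m(12)→3·(12−14)≡20=u; s(18)→3·(18−14)≡12=m; x(23)→3·(23−14)≡1=b; y(24)→3·(24−14)≡4=e; l(11)→3·(11−14)≡17=r (all mod 26).

number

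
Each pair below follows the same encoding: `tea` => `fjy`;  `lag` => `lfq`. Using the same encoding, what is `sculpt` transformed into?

yuqzhx

The output letters match the input read backwards, each shifted +5: tea reversed is aet. Read the word backwards and shift each letter +5.
Applying it to sculpt: reverse → tplucs; then shift: t+5=y, p+5=u, l+5=q, u+5=z, c+5=h, s+5=x.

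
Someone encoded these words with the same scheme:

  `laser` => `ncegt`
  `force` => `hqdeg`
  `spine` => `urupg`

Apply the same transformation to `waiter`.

The shifts repeat in a cycle of length 3: positions 0,1,… shift by +2, +2, +12, then the pattern repeats.
Applying it to waiter: w+2=y, a+2=c, i+12=u, t+2=v, e+2=g, r+12=d.

ycuvgd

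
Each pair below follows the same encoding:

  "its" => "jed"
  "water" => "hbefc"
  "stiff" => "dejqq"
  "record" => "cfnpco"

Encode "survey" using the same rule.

dvcgfj

The rule splits by letter class: vowels +1, consonants +11.
On survey: s(cons)+11=d, u(vowel)+1=v, r(cons)+11=c, v(cons)+11=g, e(vowel)+1=f, y(cons)+11=j.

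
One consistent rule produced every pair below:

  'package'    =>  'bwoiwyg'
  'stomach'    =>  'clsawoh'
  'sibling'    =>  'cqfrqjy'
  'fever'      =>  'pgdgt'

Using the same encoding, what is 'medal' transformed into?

agxwr

p(15)→b(1) and a(0)→w(22) fit y≡9x+22 (mod 26); the inverse of 9 mod 26 is 3. This is an affine cipher: with a=0,…,z=25, each position x becomes (9x+22) mod 26.
On medal: m(12)→9·12+22≡0=a; e(4)→9·4+22≡6=g; d(3)→9·3+22≡23=x; a(0)→9·0+22≡22=w; l(11)→9·11+22≡17=r (all mod 26).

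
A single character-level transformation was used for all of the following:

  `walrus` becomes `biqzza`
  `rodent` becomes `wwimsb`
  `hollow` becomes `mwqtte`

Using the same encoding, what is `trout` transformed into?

yztcy

Shifts by position in walrus: pos 0: w→b (+5), pos 1: a→i (+8), pos 2: l→q (+5), pos 3: r→z (+8) — repeating every 2. The shifts repeat in a cycle of length 2: positions 0,1,… shift by +5, +8, then the pattern repeats.
For trout: t+5=y, r+8=z, o+5=t, u+8=c, t+5=y.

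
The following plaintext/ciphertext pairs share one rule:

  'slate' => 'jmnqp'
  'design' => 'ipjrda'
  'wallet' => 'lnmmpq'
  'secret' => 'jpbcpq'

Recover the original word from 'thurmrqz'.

mobility

s(18)→j(9) and l(11)→m(12) fit y≡7x+13 (mod 26); the inverse of 7 mod 26 is 15. This is an affine cipher: with a=0,…,z=25, each position x becomes (7x+13) mod 26.
Undoing it on thurmrqz: t(19)→15·(19−13)≡12=m; h(7)→15·(7−13)≡14=o; u(20)→15·(20−13)≡1=b; r(17)→15·(17−13)≡8=i; m(12)→15·(12−13)≡11=l; r(17)→15·(17−13)≡8=i; q(16)→15·(16−13)≡19=t; z(25)→15·(25−13)≡24=y (all mod 26).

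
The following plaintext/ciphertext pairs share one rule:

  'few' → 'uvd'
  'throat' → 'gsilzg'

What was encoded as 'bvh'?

Each pair mirrors across the alphabet (f↔u, e↔v, w↔d): positions sum to 25. This is the alphabet-reversal cipher (Atbash): a becomes z, b becomes y, etc.
Decoding bvh: b↔y, v↔e, h↔s.

yes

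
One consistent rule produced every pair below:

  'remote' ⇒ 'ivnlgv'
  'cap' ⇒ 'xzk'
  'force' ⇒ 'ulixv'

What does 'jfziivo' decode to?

Each pair mirrors across the alphabet (r↔i, e↔v, m↔n): positions sum to 25. Each letter is replaced by its mirror in the alphabet: a↔z, b↔y, c↔x, and so on (the Atbash cipher).
Reversing it on jfziivo: j↔q, f↔u, z↔a, i↔r, i↔r, v↔e, o↔l.

quarrel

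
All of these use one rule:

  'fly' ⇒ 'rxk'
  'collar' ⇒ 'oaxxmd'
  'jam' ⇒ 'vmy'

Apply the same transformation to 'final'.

Compare letters: f→r is +12, l→x is +12, y→k is +12 — a constant shift. It's a constant shift of +12 (ROT12).
Applying it to final: f+12=r, i+12=u, n+12=z, a+12=m, l+12=x.

ruzmx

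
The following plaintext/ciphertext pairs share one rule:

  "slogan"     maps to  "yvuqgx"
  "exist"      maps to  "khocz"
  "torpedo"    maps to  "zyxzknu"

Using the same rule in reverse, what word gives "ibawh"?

Shifts by position in slogan: pos 0: s→y (+6), pos 1: l→v (+10), pos 2: o→u (+6), pos 3: g→q (+10) — repeating every 2. It's a Vigenère-style cipher with numeric key [6,10]: position i shifts by key[i mod 2].
Undoing it on ibawh: i−6=c, b−10=r, a−6=u, w−10=m, h−6=b.

crumb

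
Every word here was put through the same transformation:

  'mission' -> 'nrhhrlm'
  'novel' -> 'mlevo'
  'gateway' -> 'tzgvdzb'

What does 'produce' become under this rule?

Each pair mirrors across the alphabet (m↔n, i↔r, s↔h): positions sum to 25. This is the alphabet-reversal cipher (Atbash): a becomes z, b becomes y, etc.
For produce: p↔k, r↔i, o↔l, d↔w, u↔f, c↔x, e↔v.

kilwfxv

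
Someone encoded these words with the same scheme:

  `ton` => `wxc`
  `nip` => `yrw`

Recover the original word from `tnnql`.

The output letters match the input read backwards, each shifted +9: ton reversed is not. Two steps: reverse the string, then apply a Caesar shift of +9.
Undoing it on tnnql: shift back: t−9=k, n−9=e, n−9=e, q−9=h, l−9=c → keehc; then reverse → cheek.

cheek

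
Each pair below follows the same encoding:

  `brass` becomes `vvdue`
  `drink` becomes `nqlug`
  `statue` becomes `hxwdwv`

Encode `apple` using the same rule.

hossd

The output letters match the input read backwards, each shifted +3: brass reversed is ssarb. Read the word backwards and shift each letter +3.
For apple: reverse → elppa; then shift: e+3=h, l+3=o, p+3=s, p+3=s, a+3=d.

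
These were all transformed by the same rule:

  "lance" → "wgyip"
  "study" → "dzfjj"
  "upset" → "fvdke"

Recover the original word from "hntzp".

white

Shifts by position in lance: pos 0: l→w (+11), pos 1: a→g (+6), pos 2: n→y (+11), pos 3: c→i (+6) — repeating every 2. It's a Vigenère-style cipher with numeric key [11,6]: position i shifts by key[i mod 2].
Undoing it on hntzp: h−11=w, n−6=h, t−11=i, z−6=t, p−11=e.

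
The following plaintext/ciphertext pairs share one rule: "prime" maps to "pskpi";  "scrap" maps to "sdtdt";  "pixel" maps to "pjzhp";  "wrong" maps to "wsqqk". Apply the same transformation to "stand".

In prime: p→p is +0, r→s is +1, i→k is +2, m→p is +3 — the shift increases by 1 each position. Each letter shifts forward by its position index (0, 1, 2, …) — the shift grows by one for each successive letter.
For stand: s+0=s, t+1=u, a+2=c, n+3=q, d+4=h.

sucqh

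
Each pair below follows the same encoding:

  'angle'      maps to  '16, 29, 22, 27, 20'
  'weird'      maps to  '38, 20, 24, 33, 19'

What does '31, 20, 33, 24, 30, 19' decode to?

a is letter #1 and maps to 16: an offset of 15. Letters become their 1-based position plus 15 (so a→16, b→17, …).
Undoing it on 31, 20, 33, 24, 30, 19: 31→(31−15)÷1=16=p, 20→(20−15)÷1=5=e, 33→(33−15)÷1=18=r, 24→(24−15)÷1=9=i, 30→(30−15)÷1=15=o, 19→(19−15)÷1=4=d.

period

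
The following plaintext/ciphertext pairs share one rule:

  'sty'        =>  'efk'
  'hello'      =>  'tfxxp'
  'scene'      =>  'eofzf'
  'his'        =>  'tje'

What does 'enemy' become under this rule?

The shift depends on letter class: consonant s→e is +12, but vowel e→f is +1. The rule splits by letter class: vowels +1, consonants +12.
For enemy: e(vowel)+1=f, n(cons)+12=z, e(vowel)+1=f, m(cons)+12=y, y(cons)+12=k.

fzfyk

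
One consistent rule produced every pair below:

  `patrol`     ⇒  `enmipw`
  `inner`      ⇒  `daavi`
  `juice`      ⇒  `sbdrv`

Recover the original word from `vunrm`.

p(15)→e(4) and a(0)→n(13) fit y≡15x+13 (mod 26); the inverse of 15 mod 26 is 7. Each letter's alphabet position (a=0..z=25) is mapped through 15·x+13 mod 26 — an affine cipher.
Decoding vunrm: v(21)→7·(21−13)≡4=e; u(20)→7·(20−13)≡23=x; n(13)→7·(13−13)≡0=a; r(17)→7·(17−13)≡2=c; m(12)→7·(12−13)≡19=t (all mod 26).

exact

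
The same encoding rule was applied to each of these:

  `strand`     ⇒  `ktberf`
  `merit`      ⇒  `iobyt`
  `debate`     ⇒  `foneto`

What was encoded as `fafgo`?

dodge

s(18)→k(10) and t(19)→t(19) fit y≡9x+4 (mod 26); the inverse of 9 mod 26 is 3. This is an affine cipher: with a=0,…,z=25, each position x becomes (9x+4) mod 26.
Undoing it on fafgo: f(5)→3·(5−4)≡3=d; a(0)→3·(0−4)≡14=o; f(5)→3·(5−4)≡3=d; g(6)→3·(6−4)≡6=g; o(14)→3·(14−4)≡4=e (all mod 26).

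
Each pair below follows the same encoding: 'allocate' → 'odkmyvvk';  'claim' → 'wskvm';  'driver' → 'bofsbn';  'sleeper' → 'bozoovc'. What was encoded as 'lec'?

The output letters match the input read backwards, each shifted +10: allocate reversed is etacolla. Two steps: reverse the string, then apply a Caesar shift of +10.
Reversing it on lec: shift back: l−10=b, e−10=u, c−10=s → bus; then reverse → sub.

sub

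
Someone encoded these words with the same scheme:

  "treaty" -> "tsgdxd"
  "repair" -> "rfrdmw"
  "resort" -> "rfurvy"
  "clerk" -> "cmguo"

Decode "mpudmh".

In treaty: t→t is +0, r→s is +1, e→g is +2, a→d is +3 — the shift increases by 1 each position. Each letter shifts forward by its position index (0, 1, 2, …) — the shift grows by one for each successive letter.
Decoding mpudmh: m−0=m, p−1=o, u−2=s, d−3=a, m−4=i, h−5=c.

mosaic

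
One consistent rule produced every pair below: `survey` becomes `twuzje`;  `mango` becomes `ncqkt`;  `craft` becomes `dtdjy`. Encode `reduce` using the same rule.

In survey: s→t is +1, u→w is +2, r→u is +3, v→z is +4 — the shift increases by 1 each position. Each letter shifts forward by (position + 1), i.e. 1, 2, 3, … — the shift grows by one for each successive letter.
Applying it to reduce: r+1=s, e+2=g, d+3=g, u+4=y, c+5=h, e+6=k.

sggyhk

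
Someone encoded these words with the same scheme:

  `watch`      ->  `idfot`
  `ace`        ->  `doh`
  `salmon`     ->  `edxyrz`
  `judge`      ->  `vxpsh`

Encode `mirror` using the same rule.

The shift depends on letter class: consonant w→i is +12, but vowel a→d is +3. The rule splits by letter class: vowels +3, consonants +12.
On mirror: m(cons)+12=y, i(vowel)+3=l, r(cons)+12=d, r(cons)+12=d, o(vowel)+3=r, r(cons)+12=d.

ylddrd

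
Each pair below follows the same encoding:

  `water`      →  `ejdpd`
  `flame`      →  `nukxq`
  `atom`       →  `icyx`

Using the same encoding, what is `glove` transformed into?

ouygq

Letter i (0-indexed) is shifted by i+8, so successive shifts are 8, 9, 10, ….
For glove: g+8=o, l+9=u, o+10=y, v+11=g, e+12=q.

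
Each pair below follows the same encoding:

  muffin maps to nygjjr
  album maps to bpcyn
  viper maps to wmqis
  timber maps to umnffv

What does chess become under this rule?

Shifts by position in muffin: pos 0: m→n (+1), pos 1: u→y (+4), pos 2: f→g (+1), pos 3: f→j (+4) — repeating every 2. A repeating key of period 2 is used — shifts +1, +4 over and over.
For chess: c+1=d, h+4=l, e+1=f, s+4=w, s+1=t.

dlfwt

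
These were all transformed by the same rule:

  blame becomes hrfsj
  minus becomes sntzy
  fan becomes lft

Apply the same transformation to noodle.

tttjrj

The shift depends on letter class: consonant b→h is +6, but vowel a→f is +5. Vowels shift forward by 5 and consonants shift forward by 6.
Applying it to noodle: n(cons)+6=t, o(vowel)+5=t, o(vowel)+5=t, d(cons)+6=j, l(cons)+6=r, e(vowel)+5=j.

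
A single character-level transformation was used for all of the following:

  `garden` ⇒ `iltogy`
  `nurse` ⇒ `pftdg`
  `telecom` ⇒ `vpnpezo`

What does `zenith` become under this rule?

Shifts by position in garden: pos 0: g→i (+2), pos 1: a→l (+11), pos 2: r→t (+2), pos 3: d→o (+11) — repeating every 2. A repeating key of period 2 is used — shifts +2, +11 over and over.
On zenith: z+2=b, e+11=p, n+2=p, i+11=t, t+2=v, h+11=s.

bpptvs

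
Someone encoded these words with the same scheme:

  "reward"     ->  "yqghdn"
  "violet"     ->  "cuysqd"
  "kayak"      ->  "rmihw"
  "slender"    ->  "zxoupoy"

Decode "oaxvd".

honor

Shifts by position in reward: pos 0: r→y (+7), pos 1: e→q (+12), pos 2: w→g (+10), pos 3: a→h (+7), pos 4: r→d (+12), pos 5: d→n (+10) — repeating every 3. A repeating key of period 3 is used — shifts +7, +12, +10 over and over.
Reversing it on oaxvd: o−7=h, a−12=o, x−10=n, v−7=o, d−12=r.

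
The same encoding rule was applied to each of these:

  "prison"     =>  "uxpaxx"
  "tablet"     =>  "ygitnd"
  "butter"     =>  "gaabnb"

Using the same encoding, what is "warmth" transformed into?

bgyucr

In prison: p→u is +5, r→x is +6, i→p is +7, s→a is +8 — the shift increases by 1 each position. Each letter shifts forward by (position + 5), i.e. 5, 6, 7, … — the shift grows by one for each successive letter.
On warmth: w+5=b, a+6=g, r+7=y, m+8=u, t+9=c, h+10=r.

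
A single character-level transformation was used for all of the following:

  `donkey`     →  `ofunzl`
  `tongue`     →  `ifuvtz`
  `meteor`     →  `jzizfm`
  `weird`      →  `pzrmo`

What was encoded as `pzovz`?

wedge

d(3)→o(14) and o(14)→f(5) fit y≡11x+7 (mod 26); the inverse of 11 mod 26 is 19. Treating letters as 0–25, the rule is x ↦ 11x + 7 (mod 26).
Undoing it on pzovz: p(15)→19·(15−7)≡22=w; z(25)→19·(25−7)≡4=e; o(14)→19·(14−7)≡3=d; v(21)→19·(21−7)≡6=g; z(25)→19·(25−7)≡4=e (all mod 26).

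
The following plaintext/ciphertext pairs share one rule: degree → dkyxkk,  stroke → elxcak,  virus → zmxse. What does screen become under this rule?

ewxkkv

d(3)→d(3) and e(4)→k(10) fit y≡7x+8 (mod 26); the inverse of 7 mod 26 is 15. This is an affine cipher: with a=0,…,z=25, each position x becomes (7x+8) mod 26.
For screen: s(18)→7·18+8≡4=e; c(2)→7·2+8≡22=w; r(17)→7·17+8≡23=x; e(4)→7·4+8≡10=k; e(4)→7·4+8≡10=k; n(13)→7·13+8≡21=v (all mod 26).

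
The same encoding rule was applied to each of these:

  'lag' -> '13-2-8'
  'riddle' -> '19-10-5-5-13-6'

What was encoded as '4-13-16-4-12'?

The number is (letter's place in the alphabet, a=1) + 1.
Decoding 4-13-16-4-12: 4→(4−1)÷1=3=c, 13→(13−1)÷1=12=l, 16→(16−1)÷1=15=o, 4→(4−1)÷1=3=c, 12→(12−1)÷1=11=k.

clock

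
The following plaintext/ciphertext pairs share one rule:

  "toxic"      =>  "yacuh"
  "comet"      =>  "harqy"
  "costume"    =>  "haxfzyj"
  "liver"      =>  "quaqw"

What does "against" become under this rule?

Shifts by position in toxic: pos 0: t→y (+5), pos 1: o→a (+12), pos 2: x→c (+5), pos 3: i→u (+12) — repeating every 2. A repeating key of period 2 is used — shifts +5, +12 over and over.
Applying it to against: a+5=f, g+12=s, a+5=f, i+12=u, n+5=s, s+12=e, t+5=y.

fsfusey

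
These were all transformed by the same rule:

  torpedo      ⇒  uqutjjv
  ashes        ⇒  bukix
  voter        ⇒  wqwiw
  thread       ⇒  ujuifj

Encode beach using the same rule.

In torpedo: t→u is +1, o→q is +2, r→u is +3, p→t is +4 — the shift increases by 1 each position. The shift increases by 1 at each position, starting from +1: 1, 2, 3, ….
On beach: b+1=c, e+2=g, a+3=d, c+4=g, h+5=m.

cgdgm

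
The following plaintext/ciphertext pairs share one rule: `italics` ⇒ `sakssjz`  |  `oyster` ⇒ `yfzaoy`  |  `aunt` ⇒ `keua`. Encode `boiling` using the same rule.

iysssun

Vowels shift forward by 10 and consonants shift forward by 7.
Applying it to boiling: b(cons)+7=i, o(vowel)+10=y, i(vowel)+10=s, l(cons)+7=s, i(vowel)+10=s, n(cons)+7=u, g(cons)+7=n.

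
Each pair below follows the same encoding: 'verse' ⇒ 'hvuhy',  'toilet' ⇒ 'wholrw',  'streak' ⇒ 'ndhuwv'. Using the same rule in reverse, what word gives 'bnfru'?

Read the word backwards and shift each letter +3.
Reversing it on bnfru: shift back: b−3=y, n−3=k, f−3=c, r−3=o, u−3=r → ykcor; then reverse → rocky.

rocky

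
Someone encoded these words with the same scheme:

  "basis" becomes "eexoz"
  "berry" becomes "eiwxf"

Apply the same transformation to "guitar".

jynzhz

In basis: b→e is +3, a→e is +4, s→x is +5, i→o is +6 — the shift increases by 1 each position. Letter i (0-indexed) is shifted by i+3, so successive shifts are 3, 4, 5, ….
For guitar: g+3=j, u+4=y, i+5=n, t+6=z, a+7=h, r+8=z.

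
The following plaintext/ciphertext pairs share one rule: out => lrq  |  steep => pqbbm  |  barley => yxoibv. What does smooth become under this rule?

Compare letters: o→l is +23, u→r is +23, t→q is +23 — a constant shift. It's a constant shift of +23 (ROT23).
Applying it to smooth: s+23=p, m+23=j, o+23=l, o+23=l, t+23=q, h+23=e.

pjllqe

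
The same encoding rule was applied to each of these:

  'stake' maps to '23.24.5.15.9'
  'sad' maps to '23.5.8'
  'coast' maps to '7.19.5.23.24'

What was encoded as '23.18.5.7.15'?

s is letter #19 and maps to 23: an offset of 4. The number is (letter's place in the alphabet, a=1) + 4.
Decoding 23.18.5.7.15: 23→(23−4)÷1=19=s, 18→(18−4)÷1=14=n, 5→(5−4)÷1=1=a, 7→(7−4)÷1=3=c, 15→(15−4)÷1=11=k.

snack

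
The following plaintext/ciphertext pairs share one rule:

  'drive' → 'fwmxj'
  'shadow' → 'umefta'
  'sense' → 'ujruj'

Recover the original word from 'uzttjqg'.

supreme

Shifts by position in drive: pos 0: d→f (+2), pos 1: r→w (+5), pos 2: i→m (+4), pos 3: v→x (+2), pos 4: e→j (+5) — repeating every 3. A repeating key of period 3 is used — shifts +2, +5, +4 over and over.
Undoing it on uzttjqg: u−2=s, z−5=u, t−4=p, t−2=r, j−5=e, q−4=m, g−2=e.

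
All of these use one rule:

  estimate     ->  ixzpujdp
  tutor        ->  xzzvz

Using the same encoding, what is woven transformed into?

atblv

Letter i (0-indexed) is shifted by i+4, so successive shifts are 4, 5, 6, ….
Applying it to woven: w+4=a, o+5=t, v+6=b, e+7=l, n+8=v.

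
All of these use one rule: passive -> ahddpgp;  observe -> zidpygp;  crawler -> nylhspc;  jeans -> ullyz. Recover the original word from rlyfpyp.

Shifts by position in passive: pos 0: p→a (+11), pos 1: a→h (+7), pos 2: s→d (+11), pos 3: s→d (+11), pos 4: i→p (+7), pos 5: v→g (+11) — repeating every 3. A repeating key of period 3 is used — shifts +11, +7, +11 over and over.
Decoding rlyfpyp: r−11=g, l−7=e, y−11=n, f−11=u, p−7=i, y−11=n, p−11=e.

genuine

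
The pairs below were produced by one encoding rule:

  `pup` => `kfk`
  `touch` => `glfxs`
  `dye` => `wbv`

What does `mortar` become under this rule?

Each letter is replaced by its mirror in the alphabet: a↔z, b↔y, c↔x, and so on (the Atbash cipher).
For mortar: m↔n, o↔l, r↔i, t↔g, a↔z, r↔i.

nligzi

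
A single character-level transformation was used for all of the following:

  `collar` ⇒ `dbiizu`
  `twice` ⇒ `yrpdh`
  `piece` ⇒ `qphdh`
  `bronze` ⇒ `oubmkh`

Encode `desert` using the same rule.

c(2)→d(3) and o(14)→b(1) fit y≡15x+25 (mod 26); the inverse of 15 mod 26 is 7. This is an affine cipher: with a=0,…,z=25, each position x becomes (15x+25) mod 26.
Applying it to desert: d(3)→15·3+25≡18=s; e(4)→15·4+25≡7=h; s(18)→15·18+25≡9=j; e(4)→15·4+25≡7=h; r(17)→15·17+25≡20=u; t(19)→15·19+25≡24=y (all mod 26).

shjhuy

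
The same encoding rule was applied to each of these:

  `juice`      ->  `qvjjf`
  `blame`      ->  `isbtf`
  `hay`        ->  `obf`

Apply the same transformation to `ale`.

The rule splits by letter class: vowels +1, consonants +7.
On ale: a(vowel)+1=b, l(cons)+7=s, e(vowel)+1=f.

bsf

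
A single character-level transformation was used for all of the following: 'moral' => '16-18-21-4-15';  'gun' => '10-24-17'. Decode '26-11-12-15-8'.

Letters become their 1-based position plus 3 (so a→4, b→5, …).
Decoding 26-11-12-15-8: 26→(26−3)÷1=23=w, 11→(11−3)÷1=8=h, 12→(12−3)÷1=9=i, 15→(15−3)÷1=12=l, 8→(8−3)÷1=5=e.

while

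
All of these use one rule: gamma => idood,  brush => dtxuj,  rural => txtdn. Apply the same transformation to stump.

Two shifts are in play — +3 for a/e/i/o/u, +2 for every other letter.
For stump: s(cons)+2=u, t(cons)+2=v, u(vowel)+3=x, m(cons)+2=o, p(cons)+2=r.

uvxor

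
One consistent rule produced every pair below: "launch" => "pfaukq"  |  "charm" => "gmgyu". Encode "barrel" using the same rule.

The shift increases by 1 at each position, starting from +4: 4, 5, 6, ….
On barrel: b+4=f, a+5=f, r+6=x, r+7=y, e+8=m, l+9=u.

ffxymu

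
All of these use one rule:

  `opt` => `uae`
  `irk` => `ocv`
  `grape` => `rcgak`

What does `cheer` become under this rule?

nskkc

The shift depends on letter class: consonant p→a is +11, but vowel o→u is +6. The rule splits by letter class: vowels +6, consonants +11.
On cheer: c(cons)+11=n, h(cons)+11=s, e(vowel)+6=k, e(vowel)+6=k, r(cons)+11=c.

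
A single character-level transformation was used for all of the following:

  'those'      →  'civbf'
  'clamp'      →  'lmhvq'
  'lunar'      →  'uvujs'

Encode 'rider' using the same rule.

ajkns

The shifts repeat in a cycle of length 3: positions 0,1,… shift by +9, +1, +7, then the pattern repeats.
On rider: r+9=a, i+1=j, d+7=k, e+9=n, r+1=s.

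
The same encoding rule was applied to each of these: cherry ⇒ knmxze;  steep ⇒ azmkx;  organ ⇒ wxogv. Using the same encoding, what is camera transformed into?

kgukzg

Shifts by position in cherry: pos 0: c→k (+8), pos 1: h→n (+6), pos 2: e→m (+8), pos 3: r→x (+6) — repeating every 2. The shifts repeat in a cycle of length 2: positions 0,1,… shift by +8, +6, then the pattern repeats.
For camera: c+8=k, a+6=g, m+8=u, e+6=k, r+8=z, a+6=g.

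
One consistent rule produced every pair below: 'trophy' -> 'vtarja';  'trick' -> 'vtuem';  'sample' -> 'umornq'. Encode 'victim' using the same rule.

The shift depends on letter class: consonant t→v is +2, but vowel o→a is +12. Two shifts are in play — +12 for a/e/i/o/u, +2 for every other letter.
On victim: v(cons)+2=x, i(vowel)+12=u, c(cons)+2=e, t(cons)+2=v, i(vowel)+12=u, m(cons)+2=o.

xuevuo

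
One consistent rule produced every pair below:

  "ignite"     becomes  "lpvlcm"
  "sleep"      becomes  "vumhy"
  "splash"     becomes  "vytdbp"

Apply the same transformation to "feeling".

inmorvj

Shifts by position in ignite: pos 0: i→l (+3), pos 1: g→p (+9), pos 2: n→v (+8), pos 3: i→l (+3), pos 4: t→c (+9), pos 5: e→m (+8) — repeating every 3. The shifts repeat in a cycle of length 3: positions 0,1,… shift by +3, +9, +8, then the pattern repeats.
On feeling: f+3=i, e+9=n, e+8=m, l+3=o, i+9=r, n+8=v, g+3=j.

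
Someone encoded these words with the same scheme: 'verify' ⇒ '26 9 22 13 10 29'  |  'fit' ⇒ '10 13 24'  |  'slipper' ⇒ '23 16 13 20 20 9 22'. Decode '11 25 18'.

gun

v is letter #22 and maps to 26: an offset of 4. The number is (letter's place in the alphabet, a=1) + 4.
Decoding 11 25 18: 11→(11−4)÷1=7=g, 25→(25−4)÷1=21=u, 18→(18−4)÷1=14=n.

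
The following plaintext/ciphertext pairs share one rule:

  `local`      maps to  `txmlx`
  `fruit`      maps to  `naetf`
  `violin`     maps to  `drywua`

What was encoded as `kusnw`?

click

In local: l→t is +8, o→x is +9, c→m is +10, a→l is +11 — the shift increases by 1 each position. Letter i (0-indexed) is shifted by i+8, so successive shifts are 8, 9, 10, ….
Undoing it on kusnw: k−8=c, u−9=l, s−10=i, n−11=c, w−12=k.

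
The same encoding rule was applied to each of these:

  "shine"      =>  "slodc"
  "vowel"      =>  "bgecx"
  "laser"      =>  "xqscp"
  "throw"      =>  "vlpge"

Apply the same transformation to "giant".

ioqdv

Each letter's alphabet position (a=0..z=25) is mapped through 3·x+16 mod 26 — an affine cipher.
On giant: g(6)→3·6+16≡8=i; i(8)→3·8+16≡14=o; a(0)→3·0+16≡16=q; n(13)→3·13+16≡3=d; t(19)→3·19+16≡21=v (all mod 26).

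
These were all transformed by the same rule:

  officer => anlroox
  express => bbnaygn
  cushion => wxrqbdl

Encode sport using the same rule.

The output letters match the input read backwards, each shifted +9: officer reversed is reciffo. Read the word backwards and shift each letter +9.
For sport: reverse → trops; then shift: t+9=c, r+9=a, o+9=x, p+9=y, s+9=b.

caxyb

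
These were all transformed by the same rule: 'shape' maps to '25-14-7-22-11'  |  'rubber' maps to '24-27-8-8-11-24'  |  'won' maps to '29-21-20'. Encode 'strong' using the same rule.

The number is (letter's place in the alphabet, a=1) + 6.
For strong: s=19→25, t=20→26, r=18→24, o=15→21, n=14→20, g=7→13.

25-26-24-21-20-13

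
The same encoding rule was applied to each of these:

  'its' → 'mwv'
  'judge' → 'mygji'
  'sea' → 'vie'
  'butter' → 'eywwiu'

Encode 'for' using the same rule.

The shift depends on letter class: consonant t→w is +3, but vowel i→m is +4. Vowels shift forward by 4 and consonants shift forward by 3.
On for: f(cons)+3=i, o(vowel)+4=s, r(cons)+3=u.

isu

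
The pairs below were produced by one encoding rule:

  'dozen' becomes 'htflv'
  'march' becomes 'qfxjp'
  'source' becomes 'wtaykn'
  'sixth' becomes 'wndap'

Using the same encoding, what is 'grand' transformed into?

kwgul

In dozen: d→h is +4, o→t is +5, z→f is +6, e→l is +7 — the shift increases by 1 each position. Letter i (0-indexed) is shifted by i+4, so successive shifts are 4, 5, 6, ….
Applying it to grand: g+4=k, r+5=w, a+6=g, n+7=u, d+8=l.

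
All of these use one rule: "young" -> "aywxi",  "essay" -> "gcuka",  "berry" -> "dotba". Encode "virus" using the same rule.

xsteu

The shifts repeat in a cycle of length 2: positions 0,1,… shift by +2, +10, then the pattern repeats.
Applying it to virus: v+2=x, i+10=s, r+2=t, u+10=e, s+2=u.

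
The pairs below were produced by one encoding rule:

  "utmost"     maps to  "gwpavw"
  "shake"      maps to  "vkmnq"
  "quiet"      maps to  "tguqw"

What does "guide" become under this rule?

jgugq

The shift depends on letter class: consonant t→w is +3, but vowel u→g is +12. Vowels shift forward by 12 and consonants shift forward by 3.
For guide: g(cons)+3=j, u(vowel)+12=g, i(vowel)+12=u, d(cons)+3=g, e(vowel)+12=q.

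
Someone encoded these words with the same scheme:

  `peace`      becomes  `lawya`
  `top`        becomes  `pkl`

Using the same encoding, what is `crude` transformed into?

Each letter is shifted forward by 22 in the alphabet (a Caesar shift of +22).
For crude: c+22=y, r+22=n, u+22=q, d+22=z, e+22=a.

ynqza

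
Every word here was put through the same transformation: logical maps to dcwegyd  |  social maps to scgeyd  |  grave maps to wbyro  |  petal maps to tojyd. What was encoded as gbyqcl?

l(11)→d(3) and o(14)→c(2) fit y≡17x+24 (mod 26); the inverse of 17 mod 26 is 23. This is an affine cipher: with a=0,…,z=25, each position x becomes (17x+24) mod 26.
Decoding gbyqcl: g(6)→23·(6−24)≡2=c; b(1)→23·(1−24)≡17=r; y(24)→23·(24−24)≡0=a; q(16)→23·(16−24)≡24=y; c(2)→23·(2−24)≡14=o; l(11)→23·(11−24)≡13=n (all mod 26).

crayon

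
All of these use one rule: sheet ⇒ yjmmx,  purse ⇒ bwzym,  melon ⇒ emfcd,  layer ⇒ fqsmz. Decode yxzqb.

s(18)→y(24) and h(7)→j(9) fit y≡25x+16 (mod 26); the inverse of 25 mod 26 is 25. Each letter's alphabet position (a=0..z=25) is mapped through 25·x+16 mod 26 — an affine cipher.
Undoing it on yxzqb: y(24)→25·(24−16)≡18=s; x(23)→25·(23−16)≡19=t; z(25)→25·(25−16)≡17=r; q(16)→25·(16−16)≡0=a; b(1)→25·(1−16)≡15=p (all mod 26).

strap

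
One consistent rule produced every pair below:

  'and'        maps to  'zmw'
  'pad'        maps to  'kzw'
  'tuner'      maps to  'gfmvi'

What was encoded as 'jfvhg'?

Each pair mirrors across the alphabet (a↔z, n↔m, d↔w): positions sum to 25. This is the alphabet-reversal cipher (Atbash): a becomes z, b becomes y, etc.
Decoding jfvhg: j↔q, f↔u, v↔e, h↔s, g↔t.

quest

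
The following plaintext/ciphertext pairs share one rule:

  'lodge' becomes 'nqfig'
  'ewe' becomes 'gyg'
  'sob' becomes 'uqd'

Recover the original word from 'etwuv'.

Every letter moves 2 places later in the alphabet, wrapping around z→a.
Undoing it on etwuv: e−2=c, t−2=r, w−2=u, u−2=s, v−2=t.

crust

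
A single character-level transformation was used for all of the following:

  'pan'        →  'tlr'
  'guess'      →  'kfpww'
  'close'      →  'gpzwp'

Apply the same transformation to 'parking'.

The shift depends on letter class: consonant p→t is +4, but vowel a→l is +11. The rule splits by letter class: vowels +11, consonants +4.
On parking: p(cons)+4=t, a(vowel)+11=l, r(cons)+4=v, k(cons)+4=o, i(vowel)+11=t, n(cons)+4=r, g(cons)+4=k.

tlvotrk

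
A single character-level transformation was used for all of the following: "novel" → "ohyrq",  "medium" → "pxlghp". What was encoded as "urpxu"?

rumor

The output letters match the input read backwards, each shifted +3: novel reversed is levon. Two steps: reverse the string, then apply a Caesar shift of +3.
Reversing it on urpxu: shift back: u−3=r, r−3=o, p−3=m, x−3=u, u−3=r → romur; then reverse → rumor.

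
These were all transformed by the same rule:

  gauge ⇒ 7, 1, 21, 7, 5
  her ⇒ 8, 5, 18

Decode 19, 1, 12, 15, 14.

Letters become their 1-indexed alphabet positions: a=1 … z=26.
Decoding 19, 1, 12, 15, 14: 19=s, 1=a, 12=l, 15=o, 14=n.

salon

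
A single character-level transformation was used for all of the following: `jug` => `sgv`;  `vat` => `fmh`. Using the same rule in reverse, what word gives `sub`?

pig

The output letters match the input read backwards, each shifted +12: jug reversed is guj. Two steps: reverse the string, then apply a Caesar shift of +12.
Decoding sub: shift back: s−12=g, u−12=i, b−12=p → gip; then reverse → pig.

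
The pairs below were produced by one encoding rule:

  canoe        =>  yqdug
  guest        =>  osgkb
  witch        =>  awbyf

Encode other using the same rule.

c(2)→y(24) and a(0)→q(16) fit y≡17x+16 (mod 26); the inverse of 17 mod 26 is 23. Treating letters as 0–25, the rule is x ↦ 17x + 16 (mod 26).
On other: o(14)→17·14+16≡20=u; t(19)→17·19+16≡1=b; h(7)→17·7+16≡5=f; e(4)→17·4+16≡6=g; r(17)→17·17+16≡19=t (all mod 26).

ubfgt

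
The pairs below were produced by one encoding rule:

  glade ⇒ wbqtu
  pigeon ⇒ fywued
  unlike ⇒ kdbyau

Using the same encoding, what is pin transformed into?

Compare letters: g→w is +16, l→b is +16, a→q is +16 — a constant shift. Every letter moves 16 places later in the alphabet, wrapping around z→a.
Applying it to pin: p+16=f, i+16=y, n+16=d.

fyd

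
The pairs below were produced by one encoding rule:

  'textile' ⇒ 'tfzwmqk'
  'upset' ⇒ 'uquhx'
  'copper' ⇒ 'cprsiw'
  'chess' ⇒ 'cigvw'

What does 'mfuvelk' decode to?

In textile: t→t is +0, e→f is +1, x→z is +2, t→w is +3 — the shift increases by 1 each position. Each letter shifts forward by its position index (0, 1, 2, …) — the shift grows by one for each successive letter.
Decoding mfuvelk: m−0=m, f−1=e, u−2=s, v−3=s, e−4=a, l−5=g, k−6=e.

message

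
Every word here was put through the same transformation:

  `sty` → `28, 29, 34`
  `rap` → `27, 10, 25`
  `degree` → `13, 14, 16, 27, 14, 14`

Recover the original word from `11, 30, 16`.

s is letter #19 and maps to 28: an offset of 9. Letters become their 1-based position plus 9 (so a→10, b→11, …).
Reversing it on 11, 30, 16: 11→(11−9)÷1=2=b, 30→(30−9)÷1=21=u, 16→(16−9)÷1=7=g.

bug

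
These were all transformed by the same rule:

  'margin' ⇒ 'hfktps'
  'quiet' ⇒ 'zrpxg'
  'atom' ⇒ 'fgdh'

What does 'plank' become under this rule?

owfsl

m(12)→h(7) and a(0)→f(5) fit y≡11x+5 (mod 26); the inverse of 11 mod 26 is 19. Each letter's alphabet position (a=0..z=25) is mapped through 11·x+5 mod 26 — an affine cipher.
For plank: p(15)→11·15+5≡14=o; l(11)→11·11+5≡22=w; a(0)→11·0+5≡5=f; n(13)→11·13+5≡18=s; k(10)→11·10+5≡11=l (all mod 26).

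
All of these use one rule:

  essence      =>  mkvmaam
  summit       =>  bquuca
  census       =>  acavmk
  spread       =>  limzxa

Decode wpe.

The output letters match the input read backwards, each shifted +8: essence reversed is ecnesse. Read the word backwards and shift each letter +8.
Reversing it on wpe: shift back: w−8=o, p−8=h, e−8=w → ohw; then reverse → who.

who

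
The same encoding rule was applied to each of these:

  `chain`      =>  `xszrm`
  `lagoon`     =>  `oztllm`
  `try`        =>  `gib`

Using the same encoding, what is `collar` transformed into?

Each pair mirrors across the alphabet (c↔x, h↔s, a↔z): positions sum to 25. This is the alphabet-reversal cipher (Atbash): a becomes z, b becomes y, etc.
Applying it to collar: c↔x, o↔l, l↔o, l↔o, a↔z, r↔i.

xloozi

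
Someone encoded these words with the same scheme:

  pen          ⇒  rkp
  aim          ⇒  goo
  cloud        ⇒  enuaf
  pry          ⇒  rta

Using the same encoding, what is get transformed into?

ikv

Two shifts are in play — +6 for a/e/i/o/u, +2 for every other letter.
On get: g(cons)+2=i, e(vowel)+6=k, t(cons)+2=v.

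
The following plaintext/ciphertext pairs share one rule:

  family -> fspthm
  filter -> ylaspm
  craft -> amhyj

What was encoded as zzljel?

The output letters match the input read backwards, each shifted +7: family reversed is ylimaf. The word is reversed, then every letter is shifted forward by 7.
Undoing it on zzljel: shift back: z−7=s, z−7=s, l−7=e, j−7=c, e−7=x, l−7=e → ssecxe; then reverse → excess.

excess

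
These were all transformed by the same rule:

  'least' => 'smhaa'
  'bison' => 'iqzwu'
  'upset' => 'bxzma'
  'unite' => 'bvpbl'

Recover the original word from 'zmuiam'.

senate

Shifts by position in least: pos 0: l→s (+7), pos 1: e→m (+8), pos 2: a→h (+7), pos 3: s→a (+8) — repeating every 2. A repeating key of period 2 is used — shifts +7, +8 over and over.
Reversing it on zmuiam: z−7=s, m−8=e, u−7=n, i−8=a, a−7=t, m−8=e.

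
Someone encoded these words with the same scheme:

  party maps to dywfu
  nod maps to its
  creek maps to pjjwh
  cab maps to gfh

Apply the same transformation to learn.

The output letters match the input read backwards, each shifted +5: party reversed is ytrap. Two steps: reverse the string, then apply a Caesar shift of +5.
On learn: reverse → nrael; then shift: n+5=s, r+5=w, a+5=f, e+5=j, l+5=q.

swfjq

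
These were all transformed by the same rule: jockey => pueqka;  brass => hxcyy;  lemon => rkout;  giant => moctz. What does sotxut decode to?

mirror

A repeating key of period 3 is used — shifts +6, +6, +2 over and over.
Reversing it on sotxut: s−6=m, o−6=i, t−2=r, x−6=r, u−6=o, t−2=r.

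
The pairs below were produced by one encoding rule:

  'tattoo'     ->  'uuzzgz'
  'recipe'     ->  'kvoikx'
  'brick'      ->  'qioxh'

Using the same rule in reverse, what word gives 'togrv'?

plain

The output letters match the input read backwards, each shifted +6: tattoo reversed is oottat. Two steps: reverse the string, then apply a Caesar shift of +6.
Decoding togrv: shift back: t−6=n, o−6=i, g−6=a, r−6=l, v−6=p → nialp; then reverse → plain.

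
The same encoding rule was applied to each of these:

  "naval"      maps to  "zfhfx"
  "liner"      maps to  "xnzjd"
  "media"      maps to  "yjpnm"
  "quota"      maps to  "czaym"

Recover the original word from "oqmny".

Shifts by position in naval: pos 0: n→z (+12), pos 1: a→f (+5), pos 2: v→h (+12), pos 3: a→f (+5) — repeating every 2. A repeating key of period 2 is used — shifts +12, +5 over and over.
Decoding oqmny: o−12=c, q−5=l, m−12=a, n−5=i, y−12=m.

claim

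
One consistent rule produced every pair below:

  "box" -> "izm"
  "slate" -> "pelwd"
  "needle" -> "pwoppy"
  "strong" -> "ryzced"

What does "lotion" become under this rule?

yztezw

Read the word backwards and shift each letter +11.
For lotion: reverse → noitol; then shift: n+11=y, o+11=z, i+11=t, t+11=e, o+11=z, l+11=w.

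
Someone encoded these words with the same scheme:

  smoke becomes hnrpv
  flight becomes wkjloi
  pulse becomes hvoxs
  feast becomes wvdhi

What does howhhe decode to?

Two steps: reverse the string, then apply a Caesar shift of +3.
Decoding howhhe: shift back: h−3=e, o−3=l, w−3=t, h−3=e, h−3=e, e−3=b → elteeb; then reverse → beetle.

beetle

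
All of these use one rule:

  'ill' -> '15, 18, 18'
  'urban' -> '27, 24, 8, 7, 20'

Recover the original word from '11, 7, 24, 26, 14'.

earth

i is letter #9 and maps to 15: an offset of 6. Letters become their 1-based position plus 6 (so a→7, b→8, …).
Decoding 11, 7, 24, 26, 14: 11→(11−6)÷1=5=e, 7→(7−6)÷1=1=a, 24→(24−6)÷1=18=r, 26→(26−6)÷1=20=t, 14→(14−6)÷1=8=h.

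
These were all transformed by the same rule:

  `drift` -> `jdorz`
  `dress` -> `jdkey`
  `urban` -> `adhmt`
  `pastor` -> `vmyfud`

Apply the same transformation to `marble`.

A repeating key of period 2 is used — shifts +6, +12 over and over.
On marble: m+6=s, a+12=m, r+6=x, b+12=n, l+6=r, e+12=q.

smxnrq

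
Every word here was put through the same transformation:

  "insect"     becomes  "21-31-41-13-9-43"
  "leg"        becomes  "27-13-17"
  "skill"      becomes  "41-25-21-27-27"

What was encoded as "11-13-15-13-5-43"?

defeat

i(#9)→21 and n(#14)→31: differences scale by 2, so n = 2·pos + 3. The formula is n = 2×(alphabet index, a=1) + 3.
Reversing it on 11-13-15-13-5-43: 11→(11−3)÷2=4=d, 13→(13−3)÷2=5=e, 15→(15−3)÷2=6=f, 13→(13−3)÷2=5=e, 5→(5−3)÷2=1=a, 43→(43−3)÷2=20=t.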